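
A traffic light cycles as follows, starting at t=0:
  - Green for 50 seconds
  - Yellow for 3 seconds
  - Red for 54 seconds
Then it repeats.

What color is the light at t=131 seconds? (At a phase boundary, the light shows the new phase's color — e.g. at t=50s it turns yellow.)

Answer: green

Derivation:
Cycle length = 50 + 3 + 54 = 107s
t = 131, phase_t = 131 mod 107 = 24
24 < 50 (green end) → GREEN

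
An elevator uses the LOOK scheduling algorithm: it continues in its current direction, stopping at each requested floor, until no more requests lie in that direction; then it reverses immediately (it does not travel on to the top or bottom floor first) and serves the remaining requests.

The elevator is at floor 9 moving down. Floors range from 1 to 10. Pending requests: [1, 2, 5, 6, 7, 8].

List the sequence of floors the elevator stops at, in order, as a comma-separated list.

Answer: 8, 7, 6, 5, 2, 1

Derivation:
Current: 9, moving DOWN
Serve below first (descending): [8, 7, 6, 5, 2, 1]
Then reverse, serve above (ascending): []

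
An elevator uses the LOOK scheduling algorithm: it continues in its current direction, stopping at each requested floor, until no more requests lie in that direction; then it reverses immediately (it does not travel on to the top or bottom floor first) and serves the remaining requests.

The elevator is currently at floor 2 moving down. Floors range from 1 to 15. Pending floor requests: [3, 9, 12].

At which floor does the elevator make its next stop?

Current floor: 2, direction: down
Requests above: [3, 9, 12]
Requests below: []
Moving down but no requests below → reverse; nearest above is min([3, 9, 12]) = 3

Answer: 3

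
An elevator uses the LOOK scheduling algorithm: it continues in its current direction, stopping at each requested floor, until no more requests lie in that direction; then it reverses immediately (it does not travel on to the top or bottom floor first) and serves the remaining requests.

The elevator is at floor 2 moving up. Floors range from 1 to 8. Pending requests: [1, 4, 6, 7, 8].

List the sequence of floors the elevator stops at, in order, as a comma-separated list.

Answer: 4, 6, 7, 8, 1

Derivation:
Current: 2, moving UP
Serve above first (ascending): [4, 6, 7, 8]
Then reverse, serve below (descending): [1]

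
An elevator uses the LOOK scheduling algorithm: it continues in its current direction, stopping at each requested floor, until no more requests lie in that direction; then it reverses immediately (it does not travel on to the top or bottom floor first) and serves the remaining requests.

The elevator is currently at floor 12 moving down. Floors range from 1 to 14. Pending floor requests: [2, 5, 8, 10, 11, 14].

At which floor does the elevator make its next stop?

Answer: 11

Derivation:
Current floor: 12, direction: down
Requests above: [14]
Requests below: [2, 5, 8, 10, 11]
Moving down and requests lie below → nearest below is max([2, 5, 8, 10, 11]) = 11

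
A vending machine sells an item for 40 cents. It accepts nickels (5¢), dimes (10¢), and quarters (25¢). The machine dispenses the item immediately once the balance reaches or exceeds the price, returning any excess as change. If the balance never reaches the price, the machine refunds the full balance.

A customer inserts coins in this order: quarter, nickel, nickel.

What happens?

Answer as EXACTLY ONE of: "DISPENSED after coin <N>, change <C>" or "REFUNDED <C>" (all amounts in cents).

Answer: REFUNDED 35

Derivation:
Price: 40¢
Coin 1 (quarter, 25¢): balance = 25¢
Coin 2 (nickel, 5¢): balance = 30¢
Coin 3 (nickel, 5¢): balance = 35¢
All coins inserted, balance 35¢ < price 40¢ → REFUND 35¢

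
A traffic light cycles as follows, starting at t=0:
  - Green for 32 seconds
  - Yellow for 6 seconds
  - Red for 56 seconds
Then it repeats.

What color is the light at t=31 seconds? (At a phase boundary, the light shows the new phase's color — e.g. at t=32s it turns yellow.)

Cycle length = 32 + 6 + 56 = 94s
t = 31, phase_t = 31 mod 94 = 31
31 < 32 (green end) → GREEN

Answer: green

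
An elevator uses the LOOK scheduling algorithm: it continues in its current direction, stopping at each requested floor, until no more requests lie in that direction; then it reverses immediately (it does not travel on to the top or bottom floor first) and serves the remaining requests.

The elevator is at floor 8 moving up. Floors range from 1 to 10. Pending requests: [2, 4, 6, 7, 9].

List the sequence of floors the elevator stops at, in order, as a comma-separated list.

Answer: 9, 7, 6, 4, 2

Derivation:
Current: 8, moving UP
Serve above first (ascending): [9]
Then reverse, serve below (descending): [7, 6, 4, 2]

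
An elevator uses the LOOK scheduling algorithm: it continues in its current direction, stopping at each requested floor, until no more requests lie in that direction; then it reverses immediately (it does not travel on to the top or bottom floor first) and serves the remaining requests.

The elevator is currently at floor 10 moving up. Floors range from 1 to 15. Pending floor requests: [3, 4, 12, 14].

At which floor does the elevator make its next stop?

Answer: 12

Derivation:
Current floor: 10, direction: up
Requests above: [12, 14]
Requests below: [3, 4]
Moving up and requests lie above → nearest above is min([12, 14]) = 12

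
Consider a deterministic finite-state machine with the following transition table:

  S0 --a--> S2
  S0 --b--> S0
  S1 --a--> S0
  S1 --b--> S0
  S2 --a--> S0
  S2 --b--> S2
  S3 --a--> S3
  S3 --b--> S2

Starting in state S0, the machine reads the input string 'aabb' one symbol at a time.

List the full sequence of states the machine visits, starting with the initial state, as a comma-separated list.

Answer: S0, S2, S0, S0, S0

Derivation:
Start: S0
  read 'a': S0 --a--> S2
  read 'a': S2 --a--> S0
  read 'b': S0 --b--> S0
  read 'b': S0 --b--> S0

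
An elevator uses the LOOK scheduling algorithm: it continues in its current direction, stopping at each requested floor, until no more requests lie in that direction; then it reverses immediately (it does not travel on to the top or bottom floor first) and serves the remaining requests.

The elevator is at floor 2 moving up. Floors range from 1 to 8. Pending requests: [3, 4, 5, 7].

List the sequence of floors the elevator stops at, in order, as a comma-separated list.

Current: 2, moving UP
Serve above first (ascending): [3, 4, 5, 7]
Then reverse, serve below (descending): []

Answer: 3, 4, 5, 7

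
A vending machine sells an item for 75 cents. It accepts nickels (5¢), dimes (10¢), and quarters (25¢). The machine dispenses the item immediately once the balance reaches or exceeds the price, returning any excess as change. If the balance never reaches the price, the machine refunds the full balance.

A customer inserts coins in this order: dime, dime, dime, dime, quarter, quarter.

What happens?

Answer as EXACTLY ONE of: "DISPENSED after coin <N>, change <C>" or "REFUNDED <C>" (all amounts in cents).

Price: 75¢
Coin 1 (dime, 10¢): balance = 10¢
Coin 2 (dime, 10¢): balance = 20¢
Coin 3 (dime, 10¢): balance = 30¢
Coin 4 (dime, 10¢): balance = 40¢
Coin 5 (quarter, 25¢): balance = 65¢
Coin 6 (quarter, 25¢): balance = 90¢
  → balance >= price → DISPENSE, change = 90 - 75 = 15¢

Answer: DISPENSED after coin 6, change 15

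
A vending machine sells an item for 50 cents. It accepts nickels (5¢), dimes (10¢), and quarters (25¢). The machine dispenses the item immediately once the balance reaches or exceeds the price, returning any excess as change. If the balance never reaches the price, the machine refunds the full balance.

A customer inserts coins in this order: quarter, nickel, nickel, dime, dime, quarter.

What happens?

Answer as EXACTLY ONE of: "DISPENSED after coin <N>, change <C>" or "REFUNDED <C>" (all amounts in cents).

Price: 50¢
Coin 1 (quarter, 25¢): balance = 25¢
Coin 2 (nickel, 5¢): balance = 30¢
Coin 3 (nickel, 5¢): balance = 35¢
Coin 4 (dime, 10¢): balance = 45¢
Coin 5 (dime, 10¢): balance = 55¢
  → balance >= price → DISPENSE, change = 55 - 50 = 5¢

Answer: DISPENSED after coin 5, change 5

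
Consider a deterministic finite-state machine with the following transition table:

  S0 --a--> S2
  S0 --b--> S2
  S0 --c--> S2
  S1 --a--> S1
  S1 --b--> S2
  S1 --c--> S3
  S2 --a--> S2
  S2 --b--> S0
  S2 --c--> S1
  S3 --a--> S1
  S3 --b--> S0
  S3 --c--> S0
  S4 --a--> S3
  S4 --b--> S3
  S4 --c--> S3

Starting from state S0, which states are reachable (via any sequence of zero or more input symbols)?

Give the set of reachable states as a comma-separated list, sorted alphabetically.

Answer: S0, S1, S2, S3

Derivation:
BFS from S0:
  visit S0: S0--a-->S2 (new), S0--b-->S2 (seen), S0--c-->S2 (seen)
  visit S2: S2--a-->S2 (seen), S2--b-->S0 (seen), S2--c-->S1 (new)
  visit S1: S1--a-->S1 (seen), S1--b-->S2 (seen), S1--c-->S3 (new)
  visit S3: S3--a-->S1 (seen), S3--b-->S0 (seen), S3--c-->S0 (seen)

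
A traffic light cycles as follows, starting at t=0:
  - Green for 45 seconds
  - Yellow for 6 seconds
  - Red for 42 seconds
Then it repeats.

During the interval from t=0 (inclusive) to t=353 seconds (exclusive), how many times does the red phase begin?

Cycle = 45+6+42 = 93s
red phase starts at t = k*93 + 51 for k=0,1,2,...
Need k*93+51 < 353 → k < 3.247
k ∈ {0, ..., 3} → 4 starts

Answer: 4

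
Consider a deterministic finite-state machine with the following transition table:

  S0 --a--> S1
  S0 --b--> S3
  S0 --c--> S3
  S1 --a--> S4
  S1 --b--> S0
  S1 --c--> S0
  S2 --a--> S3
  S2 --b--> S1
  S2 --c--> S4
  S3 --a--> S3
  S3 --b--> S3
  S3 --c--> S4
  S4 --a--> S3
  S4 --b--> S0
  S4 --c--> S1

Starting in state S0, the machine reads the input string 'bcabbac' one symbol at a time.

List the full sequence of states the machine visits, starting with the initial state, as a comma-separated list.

Answer: S0, S3, S4, S3, S3, S3, S3, S4

Derivation:
Start: S0
  read 'b': S0 --b--> S3
  read 'c': S3 --c--> S4
  read 'a': S4 --a--> S3
  read 'b': S3 --b--> S3
  read 'b': S3 --b--> S3
  read 'a': S3 --a--> S3
  read 'c': S3 --c--> S4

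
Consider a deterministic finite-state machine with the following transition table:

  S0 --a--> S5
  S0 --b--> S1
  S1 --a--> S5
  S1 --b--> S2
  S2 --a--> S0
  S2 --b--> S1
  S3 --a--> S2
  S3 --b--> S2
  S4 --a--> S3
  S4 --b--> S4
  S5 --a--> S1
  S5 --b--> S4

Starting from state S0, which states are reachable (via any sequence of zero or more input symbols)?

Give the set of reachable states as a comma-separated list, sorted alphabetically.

Answer: S0, S1, S2, S3, S4, S5

Derivation:
BFS from S0:
  visit S0: S0--a-->S5 (new), S0--b-->S1 (new)
  visit S5: S5--a-->S1 (seen), S5--b-->S4 (new)
  visit S1: S1--a-->S5 (seen), S1--b-->S2 (new)
  visit S4: S4--a-->S3 (new), S4--b-->S4 (seen)
  visit S2: S2--a-->S0 (seen), S2--b-->S1 (seen)
  visit S3: S3--a-->S2 (seen), S3--b-->S2 (seen)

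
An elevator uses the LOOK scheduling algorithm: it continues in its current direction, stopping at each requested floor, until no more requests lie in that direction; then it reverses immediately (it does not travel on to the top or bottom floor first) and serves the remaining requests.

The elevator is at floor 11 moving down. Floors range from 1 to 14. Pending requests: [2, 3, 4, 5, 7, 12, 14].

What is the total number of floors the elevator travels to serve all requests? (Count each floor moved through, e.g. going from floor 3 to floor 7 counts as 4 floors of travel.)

Answer: 21

Derivation:
Start at floor 11 moving down, LOOK stop order: [7, 5, 4, 3, 2, 12, 14]
  11 → 7: |7-11| = 4, total = 4
  7 → 5: |5-7| = 2, total = 6
  5 → 4: |4-5| = 1, total = 7
  4 → 3: |3-4| = 1, total = 8
  3 → 2: |2-3| = 1, total = 9
  2 → 12: |12-2| = 10, total = 19
  12 → 14: |14-12| = 2, total = 21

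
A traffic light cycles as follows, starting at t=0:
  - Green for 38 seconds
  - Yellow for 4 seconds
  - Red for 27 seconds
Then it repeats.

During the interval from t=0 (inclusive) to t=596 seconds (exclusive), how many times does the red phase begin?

Cycle = 38+4+27 = 69s
red phase starts at t = k*69 + 42 for k=0,1,2,...
Need k*69+42 < 596 → k < 8.029
k ∈ {0, ..., 8} → 9 starts

Answer: 9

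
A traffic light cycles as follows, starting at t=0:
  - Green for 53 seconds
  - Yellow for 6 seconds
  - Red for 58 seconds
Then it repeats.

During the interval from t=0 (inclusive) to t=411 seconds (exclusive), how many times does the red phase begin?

Answer: 4

Derivation:
Cycle = 53+6+58 = 117s
red phase starts at t = k*117 + 59 for k=0,1,2,...
Need k*117+59 < 411 → k < 3.009
k ∈ {0, ..., 3} → 4 starts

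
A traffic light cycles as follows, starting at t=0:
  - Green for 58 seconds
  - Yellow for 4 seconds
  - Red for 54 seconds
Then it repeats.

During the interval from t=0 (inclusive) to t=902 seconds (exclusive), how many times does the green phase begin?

Cycle = 58+4+54 = 116s
green phase starts at t = k*116 + 0 for k=0,1,2,...
Need k*116+0 < 902 → k < 7.776
k ∈ {0, ..., 7} → 8 starts

Answer: 8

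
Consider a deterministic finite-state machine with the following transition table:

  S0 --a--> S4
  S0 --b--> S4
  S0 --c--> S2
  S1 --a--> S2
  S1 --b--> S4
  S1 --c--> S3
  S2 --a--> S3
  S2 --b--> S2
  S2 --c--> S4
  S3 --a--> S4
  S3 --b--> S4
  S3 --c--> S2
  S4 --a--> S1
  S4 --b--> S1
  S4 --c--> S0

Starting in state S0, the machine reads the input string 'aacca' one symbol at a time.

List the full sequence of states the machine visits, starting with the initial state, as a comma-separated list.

Start: S0
  read 'a': S0 --a--> S4
  read 'a': S4 --a--> S1
  read 'c': S1 --c--> S3
  read 'c': S3 --c--> S2
  read 'a': S2 --a--> S3

Answer: S0, S4, S1, S3, S2, S3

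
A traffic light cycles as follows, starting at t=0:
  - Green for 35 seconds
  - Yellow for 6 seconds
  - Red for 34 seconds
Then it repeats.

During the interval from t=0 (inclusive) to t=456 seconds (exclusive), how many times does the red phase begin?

Cycle = 35+6+34 = 75s
red phase starts at t = k*75 + 41 for k=0,1,2,...
Need k*75+41 < 456 → k < 5.533
k ∈ {0, ..., 5} → 6 starts

Answer: 6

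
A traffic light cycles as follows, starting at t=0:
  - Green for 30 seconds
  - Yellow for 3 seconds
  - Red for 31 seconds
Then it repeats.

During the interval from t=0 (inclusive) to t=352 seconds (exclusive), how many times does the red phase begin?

Cycle = 30+3+31 = 64s
red phase starts at t = k*64 + 33 for k=0,1,2,...
Need k*64+33 < 352 → k < 4.984
k ∈ {0, ..., 4} → 5 starts

Answer: 5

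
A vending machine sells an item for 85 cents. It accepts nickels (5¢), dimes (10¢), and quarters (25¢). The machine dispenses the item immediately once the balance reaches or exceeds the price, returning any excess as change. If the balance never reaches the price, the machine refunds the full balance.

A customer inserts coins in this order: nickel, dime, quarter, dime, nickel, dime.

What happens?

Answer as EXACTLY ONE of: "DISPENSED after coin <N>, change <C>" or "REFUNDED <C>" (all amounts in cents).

Answer: REFUNDED 65

Derivation:
Price: 85¢
Coin 1 (nickel, 5¢): balance = 5¢
Coin 2 (dime, 10¢): balance = 15¢
Coin 3 (quarter, 25¢): balance = 40¢
Coin 4 (dime, 10¢): balance = 50¢
Coin 5 (nickel, 5¢): balance = 55¢
Coin 6 (dime, 10¢): balance = 65¢
All coins inserted, balance 65¢ < price 85¢ → REFUND 65¢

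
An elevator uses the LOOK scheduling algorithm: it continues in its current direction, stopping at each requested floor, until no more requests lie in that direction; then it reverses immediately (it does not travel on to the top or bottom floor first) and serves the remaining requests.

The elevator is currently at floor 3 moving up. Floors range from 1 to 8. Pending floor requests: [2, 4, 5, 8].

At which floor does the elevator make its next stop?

Answer: 4

Derivation:
Current floor: 3, direction: up
Requests above: [4, 5, 8]
Requests below: [2]
Moving up and requests lie above → nearest above is min([4, 5, 8]) = 4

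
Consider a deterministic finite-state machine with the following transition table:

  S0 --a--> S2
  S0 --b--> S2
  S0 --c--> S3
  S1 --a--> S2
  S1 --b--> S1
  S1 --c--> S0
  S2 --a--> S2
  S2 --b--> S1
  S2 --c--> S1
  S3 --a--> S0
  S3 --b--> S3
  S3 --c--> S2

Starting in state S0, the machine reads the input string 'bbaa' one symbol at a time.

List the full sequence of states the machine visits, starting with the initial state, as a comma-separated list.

Start: S0
  read 'b': S0 --b--> S2
  read 'b': S2 --b--> S1
  read 'a': S1 --a--> S2
  read 'a': S2 --a--> S2

Answer: S0, S2, S1, S2, S2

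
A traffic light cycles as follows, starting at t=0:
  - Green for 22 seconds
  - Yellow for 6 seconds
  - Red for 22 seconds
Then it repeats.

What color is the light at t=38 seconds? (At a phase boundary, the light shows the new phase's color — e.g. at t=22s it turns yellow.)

Answer: red

Derivation:
Cycle length = 22 + 6 + 22 = 50s
t = 38, phase_t = 38 mod 50 = 38
38 >= 28 → RED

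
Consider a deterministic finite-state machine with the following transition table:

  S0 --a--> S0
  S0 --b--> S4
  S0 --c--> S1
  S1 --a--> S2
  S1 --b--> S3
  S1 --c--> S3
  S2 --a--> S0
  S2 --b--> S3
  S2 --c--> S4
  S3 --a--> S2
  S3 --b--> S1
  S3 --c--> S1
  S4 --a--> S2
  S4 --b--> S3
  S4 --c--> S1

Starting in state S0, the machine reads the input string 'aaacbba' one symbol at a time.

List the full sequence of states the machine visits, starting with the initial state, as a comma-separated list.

Answer: S0, S0, S0, S0, S1, S3, S1, S2

Derivation:
Start: S0
  read 'a': S0 --a--> S0
  read 'a': S0 --a--> S0
  read 'a': S0 --a--> S0
  read 'c': S0 --c--> S1
  read 'b': S1 --b--> S3
  read 'b': S3 --b--> S1
  read 'a': S1 --a--> S2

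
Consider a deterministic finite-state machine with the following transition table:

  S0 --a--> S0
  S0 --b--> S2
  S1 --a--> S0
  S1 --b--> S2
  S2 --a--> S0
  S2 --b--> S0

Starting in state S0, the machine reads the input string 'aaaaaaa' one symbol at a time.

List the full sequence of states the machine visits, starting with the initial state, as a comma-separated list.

Answer: S0, S0, S0, S0, S0, S0, S0, S0

Derivation:
Start: S0
  read 'a': S0 --a--> S0
  read 'a': S0 --a--> S0
  read 'a': S0 --a--> S0
  read 'a': S0 --a--> S0
  read 'a': S0 --a--> S0
  read 'a': S0 --a--> S0
  read 'a': S0 --a--> S0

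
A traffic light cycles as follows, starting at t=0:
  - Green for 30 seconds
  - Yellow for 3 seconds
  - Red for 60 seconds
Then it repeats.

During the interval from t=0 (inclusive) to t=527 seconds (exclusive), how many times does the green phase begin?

Answer: 6

Derivation:
Cycle = 30+3+60 = 93s
green phase starts at t = k*93 + 0 for k=0,1,2,...
Need k*93+0 < 527 → k < 5.667
k ∈ {0, ..., 5} → 6 starts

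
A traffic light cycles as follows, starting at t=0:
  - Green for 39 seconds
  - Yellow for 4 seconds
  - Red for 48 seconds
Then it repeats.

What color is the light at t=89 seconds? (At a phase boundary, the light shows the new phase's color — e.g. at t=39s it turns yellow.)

Answer: red

Derivation:
Cycle length = 39 + 4 + 48 = 91s
t = 89, phase_t = 89 mod 91 = 89
89 >= 43 → RED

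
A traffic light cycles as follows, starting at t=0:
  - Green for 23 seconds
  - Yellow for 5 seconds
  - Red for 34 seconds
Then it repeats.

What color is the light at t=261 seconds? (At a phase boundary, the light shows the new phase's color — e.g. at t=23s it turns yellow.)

Cycle length = 23 + 5 + 34 = 62s
t = 261, phase_t = 261 mod 62 = 13
13 < 23 (green end) → GREEN

Answer: green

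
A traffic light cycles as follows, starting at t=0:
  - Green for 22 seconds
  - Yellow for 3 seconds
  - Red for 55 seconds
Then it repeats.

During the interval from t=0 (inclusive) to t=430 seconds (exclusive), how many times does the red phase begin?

Answer: 6

Derivation:
Cycle = 22+3+55 = 80s
red phase starts at t = k*80 + 25 for k=0,1,2,...
Need k*80+25 < 430 → k < 5.062
k ∈ {0, ..., 5} → 6 starts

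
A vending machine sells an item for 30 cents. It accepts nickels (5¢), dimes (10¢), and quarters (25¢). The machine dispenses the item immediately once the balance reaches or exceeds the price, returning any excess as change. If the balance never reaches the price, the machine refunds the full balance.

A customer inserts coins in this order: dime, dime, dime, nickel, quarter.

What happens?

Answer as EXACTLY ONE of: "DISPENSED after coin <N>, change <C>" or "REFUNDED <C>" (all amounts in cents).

Price: 30¢
Coin 1 (dime, 10¢): balance = 10¢
Coin 2 (dime, 10¢): balance = 20¢
Coin 3 (dime, 10¢): balance = 30¢
  → balance >= price → DISPENSE, change = 30 - 30 = 0¢

Answer: DISPENSED after coin 3, change 0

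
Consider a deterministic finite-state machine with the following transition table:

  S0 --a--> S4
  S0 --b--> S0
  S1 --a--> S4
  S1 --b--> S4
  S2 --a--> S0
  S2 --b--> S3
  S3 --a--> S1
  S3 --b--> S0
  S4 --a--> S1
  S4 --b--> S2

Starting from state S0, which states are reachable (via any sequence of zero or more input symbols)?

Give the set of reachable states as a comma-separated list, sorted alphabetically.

BFS from S0:
  visit S0: S0--a-->S4 (new), S0--b-->S0 (seen)
  visit S4: S4--a-->S1 (new), S4--b-->S2 (new)
  visit S1: S1--a-->S4 (seen), S1--b-->S4 (seen)
  visit S2: S2--a-->S0 (seen), S2--b-->S3 (new)
  visit S3: S3--a-->S1 (seen), S3--b-->S0 (seen)

Answer: S0, S1, S2, S3, S4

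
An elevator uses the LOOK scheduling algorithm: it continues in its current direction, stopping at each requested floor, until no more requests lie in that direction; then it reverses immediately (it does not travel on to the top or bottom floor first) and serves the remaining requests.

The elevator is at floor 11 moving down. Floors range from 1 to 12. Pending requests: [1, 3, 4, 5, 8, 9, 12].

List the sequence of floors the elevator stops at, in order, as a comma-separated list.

Current: 11, moving DOWN
Serve below first (descending): [9, 8, 5, 4, 3, 1]
Then reverse, serve above (ascending): [12]

Answer: 9, 8, 5, 4, 3, 1, 12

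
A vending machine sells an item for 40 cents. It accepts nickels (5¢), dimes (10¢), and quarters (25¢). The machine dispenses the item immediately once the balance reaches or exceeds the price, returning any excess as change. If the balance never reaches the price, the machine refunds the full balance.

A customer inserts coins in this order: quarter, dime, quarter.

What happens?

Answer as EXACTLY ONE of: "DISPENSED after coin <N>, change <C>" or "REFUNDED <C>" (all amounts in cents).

Answer: DISPENSED after coin 3, change 20

Derivation:
Price: 40¢
Coin 1 (quarter, 25¢): balance = 25¢
Coin 2 (dime, 10¢): balance = 35¢
Coin 3 (quarter, 25¢): balance = 60¢
  → balance >= price → DISPENSE, change = 60 - 40 = 20¢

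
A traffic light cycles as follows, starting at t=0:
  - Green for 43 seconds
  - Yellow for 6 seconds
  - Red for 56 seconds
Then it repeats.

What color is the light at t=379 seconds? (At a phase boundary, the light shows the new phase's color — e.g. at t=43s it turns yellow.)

Cycle length = 43 + 6 + 56 = 105s
t = 379, phase_t = 379 mod 105 = 64
64 >= 49 → RED

Answer: red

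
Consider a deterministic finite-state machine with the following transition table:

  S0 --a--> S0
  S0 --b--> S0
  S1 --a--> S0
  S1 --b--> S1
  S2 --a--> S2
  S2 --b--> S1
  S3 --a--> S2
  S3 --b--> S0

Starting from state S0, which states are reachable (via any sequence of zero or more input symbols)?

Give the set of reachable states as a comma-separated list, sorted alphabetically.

BFS from S0:
  visit S0: S0--a-->S0 (seen), S0--b-->S0 (seen)

Answer: S0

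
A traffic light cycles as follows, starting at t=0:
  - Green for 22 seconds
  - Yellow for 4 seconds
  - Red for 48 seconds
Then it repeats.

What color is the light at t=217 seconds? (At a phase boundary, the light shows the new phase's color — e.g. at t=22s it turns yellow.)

Cycle length = 22 + 4 + 48 = 74s
t = 217, phase_t = 217 mod 74 = 69
69 >= 26 → RED

Answer: red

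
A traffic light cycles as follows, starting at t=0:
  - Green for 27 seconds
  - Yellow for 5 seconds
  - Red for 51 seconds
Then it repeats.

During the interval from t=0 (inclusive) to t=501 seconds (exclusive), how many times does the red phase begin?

Answer: 6

Derivation:
Cycle = 27+5+51 = 83s
red phase starts at t = k*83 + 32 for k=0,1,2,...
Need k*83+32 < 501 → k < 5.651
k ∈ {0, ..., 5} → 6 starts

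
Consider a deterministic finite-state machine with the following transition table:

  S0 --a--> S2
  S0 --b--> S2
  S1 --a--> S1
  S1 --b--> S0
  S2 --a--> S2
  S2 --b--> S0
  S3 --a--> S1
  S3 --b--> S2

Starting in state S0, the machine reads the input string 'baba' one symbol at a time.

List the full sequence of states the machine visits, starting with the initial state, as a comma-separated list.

Answer: S0, S2, S2, S0, S2

Derivation:
Start: S0
  read 'b': S0 --b--> S2
  read 'a': S2 --a--> S2
  read 'b': S2 --b--> S0
  read 'a': S0 --a--> S2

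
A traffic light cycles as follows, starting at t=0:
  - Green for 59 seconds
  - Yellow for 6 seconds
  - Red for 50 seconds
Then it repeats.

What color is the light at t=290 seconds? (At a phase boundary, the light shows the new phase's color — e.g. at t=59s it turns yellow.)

Answer: yellow

Derivation:
Cycle length = 59 + 6 + 50 = 115s
t = 290, phase_t = 290 mod 115 = 60
59 <= 60 < 65 (yellow end) → YELLOW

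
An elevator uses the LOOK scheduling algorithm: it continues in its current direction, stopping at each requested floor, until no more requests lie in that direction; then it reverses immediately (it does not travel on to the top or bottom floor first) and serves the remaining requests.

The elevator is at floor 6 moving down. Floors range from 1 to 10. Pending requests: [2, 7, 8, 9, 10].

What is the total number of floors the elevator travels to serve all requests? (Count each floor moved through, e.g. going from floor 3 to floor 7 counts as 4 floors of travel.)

Start at floor 6 moving down, LOOK stop order: [2, 7, 8, 9, 10]
  6 → 2: |2-6| = 4, total = 4
  2 → 7: |7-2| = 5, total = 9
  7 → 8: |8-7| = 1, total = 10
  8 → 9: |9-8| = 1, total = 11
  9 → 10: |10-9| = 1, total = 12

Answer: 12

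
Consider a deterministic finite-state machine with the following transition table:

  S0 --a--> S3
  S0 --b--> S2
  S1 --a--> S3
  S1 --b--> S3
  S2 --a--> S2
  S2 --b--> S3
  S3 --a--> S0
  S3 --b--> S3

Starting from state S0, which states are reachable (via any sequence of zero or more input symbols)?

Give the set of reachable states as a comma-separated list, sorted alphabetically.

Answer: S0, S2, S3

Derivation:
BFS from S0:
  visit S0: S0--a-->S3 (new), S0--b-->S2 (new)
  visit S3: S3--a-->S0 (seen), S3--b-->S3 (seen)
  visit S2: S2--a-->S2 (seen), S2--b-->S3 (seen)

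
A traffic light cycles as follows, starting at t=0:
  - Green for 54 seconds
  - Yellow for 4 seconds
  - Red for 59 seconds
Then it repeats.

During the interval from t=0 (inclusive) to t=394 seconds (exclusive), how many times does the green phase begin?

Answer: 4

Derivation:
Cycle = 54+4+59 = 117s
green phase starts at t = k*117 + 0 for k=0,1,2,...
Need k*117+0 < 394 → k < 3.368
k ∈ {0, ..., 3} → 4 starts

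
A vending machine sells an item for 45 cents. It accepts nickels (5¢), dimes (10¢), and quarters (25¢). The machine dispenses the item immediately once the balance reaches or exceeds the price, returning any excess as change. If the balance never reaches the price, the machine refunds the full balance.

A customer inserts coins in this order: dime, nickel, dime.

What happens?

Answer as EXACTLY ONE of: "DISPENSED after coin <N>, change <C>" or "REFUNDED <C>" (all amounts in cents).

Price: 45¢
Coin 1 (dime, 10¢): balance = 10¢
Coin 2 (nickel, 5¢): balance = 15¢
Coin 3 (dime, 10¢): balance = 25¢
All coins inserted, balance 25¢ < price 45¢ → REFUND 25¢

Answer: REFUNDED 25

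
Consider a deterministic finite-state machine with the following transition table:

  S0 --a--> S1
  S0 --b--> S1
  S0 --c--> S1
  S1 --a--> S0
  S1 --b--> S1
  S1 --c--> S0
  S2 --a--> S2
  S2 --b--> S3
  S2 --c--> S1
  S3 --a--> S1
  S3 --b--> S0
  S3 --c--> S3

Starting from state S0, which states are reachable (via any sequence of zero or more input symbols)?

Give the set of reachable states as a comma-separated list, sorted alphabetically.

Answer: S0, S1

Derivation:
BFS from S0:
  visit S0: S0--a-->S1 (new), S0--b-->S1 (seen), S0--c-->S1 (seen)
  visit S1: S1--a-->S0 (seen), S1--b-->S1 (seen), S1--c-->S0 (seen)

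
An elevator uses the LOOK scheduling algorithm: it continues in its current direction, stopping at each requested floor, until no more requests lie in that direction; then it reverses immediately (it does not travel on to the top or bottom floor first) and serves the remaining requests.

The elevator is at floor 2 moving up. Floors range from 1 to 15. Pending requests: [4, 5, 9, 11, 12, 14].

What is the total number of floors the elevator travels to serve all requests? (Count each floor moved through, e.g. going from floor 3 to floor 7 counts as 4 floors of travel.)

Start at floor 2 moving up, LOOK stop order: [4, 5, 9, 11, 12, 14]
  2 → 4: |4-2| = 2, total = 2
  4 → 5: |5-4| = 1, total = 3
  5 → 9: |9-5| = 4, total = 7
  9 → 11: |11-9| = 2, total = 9
  11 → 12: |12-11| = 1, total = 10
  12 → 14: |14-12| = 2, total = 12

Answer: 12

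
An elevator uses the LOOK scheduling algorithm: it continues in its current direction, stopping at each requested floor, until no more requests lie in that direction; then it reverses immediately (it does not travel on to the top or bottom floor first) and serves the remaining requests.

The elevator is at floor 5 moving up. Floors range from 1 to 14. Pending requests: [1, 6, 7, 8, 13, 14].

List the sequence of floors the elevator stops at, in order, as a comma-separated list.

Answer: 6, 7, 8, 13, 14, 1

Derivation:
Current: 5, moving UP
Serve above first (ascending): [6, 7, 8, 13, 14]
Then reverse, serve below (descending): [1]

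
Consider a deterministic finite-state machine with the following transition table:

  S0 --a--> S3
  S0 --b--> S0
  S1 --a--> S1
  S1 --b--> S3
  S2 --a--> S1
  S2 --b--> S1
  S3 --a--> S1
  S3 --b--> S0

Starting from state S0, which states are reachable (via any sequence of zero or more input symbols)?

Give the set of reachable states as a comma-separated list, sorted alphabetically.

Answer: S0, S1, S3

Derivation:
BFS from S0:
  visit S0: S0--a-->S3 (new), S0--b-->S0 (seen)
  visit S3: S3--a-->S1 (new), S3--b-->S0 (seen)
  visit S1: S1--a-->S1 (seen), S1--b-->S3 (seen)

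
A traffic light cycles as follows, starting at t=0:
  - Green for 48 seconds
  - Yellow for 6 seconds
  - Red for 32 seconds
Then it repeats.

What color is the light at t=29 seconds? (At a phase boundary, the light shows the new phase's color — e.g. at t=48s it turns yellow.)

Answer: green

Derivation:
Cycle length = 48 + 6 + 32 = 86s
t = 29, phase_t = 29 mod 86 = 29
29 < 48 (green end) → GREEN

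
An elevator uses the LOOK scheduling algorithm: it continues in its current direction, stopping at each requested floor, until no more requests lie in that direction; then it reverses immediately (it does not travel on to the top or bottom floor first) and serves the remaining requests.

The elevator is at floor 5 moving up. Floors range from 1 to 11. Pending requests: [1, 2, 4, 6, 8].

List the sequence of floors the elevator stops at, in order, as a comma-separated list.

Answer: 6, 8, 4, 2, 1

Derivation:
Current: 5, moving UP
Serve above first (ascending): [6, 8]
Then reverse, serve below (descending): [4, 2, 1]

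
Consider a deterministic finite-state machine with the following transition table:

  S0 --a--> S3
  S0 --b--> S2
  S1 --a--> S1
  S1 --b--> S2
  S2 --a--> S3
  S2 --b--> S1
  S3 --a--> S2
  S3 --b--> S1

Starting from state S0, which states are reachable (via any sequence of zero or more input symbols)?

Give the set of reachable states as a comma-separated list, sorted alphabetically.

BFS from S0:
  visit S0: S0--a-->S3 (new), S0--b-->S2 (new)
  visit S3: S3--a-->S2 (seen), S3--b-->S1 (new)
  visit S2: S2--a-->S3 (seen), S2--b-->S1 (seen)
  visit S1: S1--a-->S1 (seen), S1--b-->S2 (seen)

Answer: S0, S1, S2, S3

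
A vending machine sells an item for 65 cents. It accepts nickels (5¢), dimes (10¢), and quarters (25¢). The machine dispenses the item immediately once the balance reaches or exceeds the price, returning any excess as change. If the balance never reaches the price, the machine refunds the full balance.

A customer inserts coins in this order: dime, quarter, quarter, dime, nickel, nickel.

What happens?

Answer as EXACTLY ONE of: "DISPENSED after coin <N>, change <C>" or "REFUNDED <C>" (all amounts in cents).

Price: 65¢
Coin 1 (dime, 10¢): balance = 10¢
Coin 2 (quarter, 25¢): balance = 35¢
Coin 3 (quarter, 25¢): balance = 60¢
Coin 4 (dime, 10¢): balance = 70¢
  → balance >= price → DISPENSE, change = 70 - 65 = 5¢

Answer: DISPENSED after coin 4, change 5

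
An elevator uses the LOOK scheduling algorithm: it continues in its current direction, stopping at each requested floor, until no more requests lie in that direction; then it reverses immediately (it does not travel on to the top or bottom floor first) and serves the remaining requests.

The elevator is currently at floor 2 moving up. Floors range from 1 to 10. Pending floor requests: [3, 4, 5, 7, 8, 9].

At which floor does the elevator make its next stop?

Answer: 3

Derivation:
Current floor: 2, direction: up
Requests above: [3, 4, 5, 7, 8, 9]
Requests below: []
Moving up and requests lie above → nearest above is min([3, 4, 5, 7, 8, 9]) = 3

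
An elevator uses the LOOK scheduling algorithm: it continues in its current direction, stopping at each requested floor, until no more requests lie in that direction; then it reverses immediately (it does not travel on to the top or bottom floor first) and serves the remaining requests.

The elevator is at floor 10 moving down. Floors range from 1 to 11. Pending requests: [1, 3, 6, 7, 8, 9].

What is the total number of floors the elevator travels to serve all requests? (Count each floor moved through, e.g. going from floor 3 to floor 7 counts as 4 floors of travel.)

Start at floor 10 moving down, LOOK stop order: [9, 8, 7, 6, 3, 1]
  10 → 9: |9-10| = 1, total = 1
  9 → 8: |8-9| = 1, total = 2
  8 → 7: |7-8| = 1, total = 3
  7 → 6: |6-7| = 1, total = 4
  6 → 3: |3-6| = 3, total = 7
  3 → 1: |1-3| = 2, total = 9

Answer: 9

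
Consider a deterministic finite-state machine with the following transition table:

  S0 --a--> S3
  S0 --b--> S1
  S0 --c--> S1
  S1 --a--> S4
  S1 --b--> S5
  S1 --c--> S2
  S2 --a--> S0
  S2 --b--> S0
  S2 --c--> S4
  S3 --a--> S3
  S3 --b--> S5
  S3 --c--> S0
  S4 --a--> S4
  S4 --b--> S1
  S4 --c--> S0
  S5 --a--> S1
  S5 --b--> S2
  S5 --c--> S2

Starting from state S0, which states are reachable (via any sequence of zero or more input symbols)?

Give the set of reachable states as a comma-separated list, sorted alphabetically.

BFS from S0:
  visit S0: S0--a-->S3 (new), S0--b-->S1 (new), S0--c-->S1 (seen)
  visit S3: S3--a-->S3 (seen), S3--b-->S5 (new), S3--c-->S0 (seen)
  visit S1: S1--a-->S4 (new), S1--b-->S5 (seen), S1--c-->S2 (new)
  visit S5: S5--a-->S1 (seen), S5--b-->S2 (seen), S5--c-->S2 (seen)
  visit S4: S4--a-->S4 (seen), S4--b-->S1 (seen), S4--c-->S0 (seen)
  visit S2: S2--a-->S0 (seen), S2--b-->S0 (seen), S2--c-->S4 (seen)

Answer: S0, S1, S2, S3, S4, S5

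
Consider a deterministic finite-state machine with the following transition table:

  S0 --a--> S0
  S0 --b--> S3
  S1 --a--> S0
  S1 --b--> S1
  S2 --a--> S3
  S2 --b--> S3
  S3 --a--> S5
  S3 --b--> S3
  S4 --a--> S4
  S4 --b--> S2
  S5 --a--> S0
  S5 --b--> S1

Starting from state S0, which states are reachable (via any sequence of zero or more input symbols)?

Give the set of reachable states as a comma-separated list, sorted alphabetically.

Answer: S0, S1, S3, S5

Derivation:
BFS from S0:
  visit S0: S0--a-->S0 (seen), S0--b-->S3 (new)
  visit S3: S3--a-->S5 (new), S3--b-->S3 (seen)
  visit S5: S5--a-->S0 (seen), S5--b-->S1 (new)
  visit S1: S1--a-->S0 (seen), S1--b-->S1 (seen)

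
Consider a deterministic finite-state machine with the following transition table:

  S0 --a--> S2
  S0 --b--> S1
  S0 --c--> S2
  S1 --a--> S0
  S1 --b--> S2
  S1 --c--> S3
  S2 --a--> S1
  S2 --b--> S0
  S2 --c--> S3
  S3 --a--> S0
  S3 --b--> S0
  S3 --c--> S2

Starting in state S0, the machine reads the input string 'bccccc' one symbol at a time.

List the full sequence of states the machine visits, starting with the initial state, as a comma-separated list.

Start: S0
  read 'b': S0 --b--> S1
  read 'c': S1 --c--> S3
  read 'c': S3 --c--> S2
  read 'c': S2 --c--> S3
  read 'c': S3 --c--> S2
  read 'c': S2 --c--> S3

Answer: S0, S1, S3, S2, S3, S2, S3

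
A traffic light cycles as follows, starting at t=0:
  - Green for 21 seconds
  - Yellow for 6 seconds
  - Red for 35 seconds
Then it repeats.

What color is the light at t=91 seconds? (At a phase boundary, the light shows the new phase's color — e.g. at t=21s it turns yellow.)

Cycle length = 21 + 6 + 35 = 62s
t = 91, phase_t = 91 mod 62 = 29
29 >= 27 → RED

Answer: red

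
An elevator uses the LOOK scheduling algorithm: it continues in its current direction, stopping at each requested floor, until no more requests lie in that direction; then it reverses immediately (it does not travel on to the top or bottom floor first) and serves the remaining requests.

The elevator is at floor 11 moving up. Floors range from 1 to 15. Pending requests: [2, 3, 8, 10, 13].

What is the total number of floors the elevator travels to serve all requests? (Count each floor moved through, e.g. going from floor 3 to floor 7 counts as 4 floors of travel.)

Answer: 13

Derivation:
Start at floor 11 moving up, LOOK stop order: [13, 10, 8, 3, 2]
  11 → 13: |13-11| = 2, total = 2
  13 → 10: |10-13| = 3, total = 5
  10 → 8: |8-10| = 2, total = 7
  8 → 3: |3-8| = 5, total = 12
  3 → 2: |2-3| = 1, total = 13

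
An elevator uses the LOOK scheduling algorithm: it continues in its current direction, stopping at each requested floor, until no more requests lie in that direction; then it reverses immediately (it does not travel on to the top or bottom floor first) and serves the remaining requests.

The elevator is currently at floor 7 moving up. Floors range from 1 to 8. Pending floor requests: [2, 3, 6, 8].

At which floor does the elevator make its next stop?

Current floor: 7, direction: up
Requests above: [8]
Requests below: [2, 3, 6]
Moving up and requests lie above → nearest above is min([8]) = 8

Answer: 8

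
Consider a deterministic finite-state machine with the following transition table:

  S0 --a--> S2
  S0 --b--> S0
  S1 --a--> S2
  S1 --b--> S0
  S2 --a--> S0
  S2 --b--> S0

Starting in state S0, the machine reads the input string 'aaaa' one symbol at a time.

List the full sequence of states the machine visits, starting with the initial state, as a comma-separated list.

Start: S0
  read 'a': S0 --a--> S2
  read 'a': S2 --a--> S0
  read 'a': S0 --a--> S2
  read 'a': S2 --a--> S0

Answer: S0, S2, S0, S2, S0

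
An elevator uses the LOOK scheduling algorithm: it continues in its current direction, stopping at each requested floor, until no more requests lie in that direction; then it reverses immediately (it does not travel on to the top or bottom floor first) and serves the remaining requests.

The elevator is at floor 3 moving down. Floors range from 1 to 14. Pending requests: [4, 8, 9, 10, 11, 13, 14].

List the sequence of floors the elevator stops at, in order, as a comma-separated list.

Answer: 4, 8, 9, 10, 11, 13, 14

Derivation:
Current: 3, moving DOWN
Serve below first (descending): []
Then reverse, serve above (ascending): [4, 8, 9, 10, 11, 13, 14]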